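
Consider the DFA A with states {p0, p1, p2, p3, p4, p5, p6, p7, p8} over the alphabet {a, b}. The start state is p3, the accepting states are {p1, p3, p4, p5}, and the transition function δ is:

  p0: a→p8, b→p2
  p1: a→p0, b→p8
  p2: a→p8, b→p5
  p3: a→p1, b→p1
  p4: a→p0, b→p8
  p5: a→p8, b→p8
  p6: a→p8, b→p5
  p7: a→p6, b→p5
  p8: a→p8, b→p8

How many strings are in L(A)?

5

The useful subgraph on states {p0, p1, p2, p3, p5} is acyclic, so L(A) is finite; the longest accepting path visits 5 useful states, giving maximum string length 4.
Counting accepting paths from p3 by length: 1 of length 0, 2 of length 1, 2 of length 4. Total 5.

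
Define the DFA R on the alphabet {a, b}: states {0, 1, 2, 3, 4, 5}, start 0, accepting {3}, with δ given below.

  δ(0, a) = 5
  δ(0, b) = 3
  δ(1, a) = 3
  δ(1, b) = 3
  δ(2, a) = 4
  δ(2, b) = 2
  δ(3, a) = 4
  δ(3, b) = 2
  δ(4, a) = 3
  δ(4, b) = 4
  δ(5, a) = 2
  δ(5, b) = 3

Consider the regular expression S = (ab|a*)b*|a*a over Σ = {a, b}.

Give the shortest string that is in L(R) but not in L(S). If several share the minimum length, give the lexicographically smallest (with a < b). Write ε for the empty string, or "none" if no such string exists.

The string baa is accepted by R but not by S.
No shorter string lies in the difference, and baa is the lexicographically first length-3 string in L(R) \ L(S).

baa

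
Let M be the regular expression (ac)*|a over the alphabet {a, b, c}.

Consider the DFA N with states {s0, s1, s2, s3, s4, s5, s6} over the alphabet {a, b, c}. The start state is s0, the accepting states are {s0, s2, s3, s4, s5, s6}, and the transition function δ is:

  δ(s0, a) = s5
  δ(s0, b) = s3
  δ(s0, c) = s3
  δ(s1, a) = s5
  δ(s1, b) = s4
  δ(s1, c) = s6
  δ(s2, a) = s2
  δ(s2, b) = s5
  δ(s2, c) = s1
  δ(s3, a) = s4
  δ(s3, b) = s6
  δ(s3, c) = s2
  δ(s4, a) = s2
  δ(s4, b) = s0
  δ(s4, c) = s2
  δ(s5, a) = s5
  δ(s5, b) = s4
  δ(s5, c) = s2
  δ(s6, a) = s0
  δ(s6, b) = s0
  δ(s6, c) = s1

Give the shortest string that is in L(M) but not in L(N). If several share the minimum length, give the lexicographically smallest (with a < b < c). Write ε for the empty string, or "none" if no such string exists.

acac

The string acac is accepted by M but not by N.
No shorter string lies in the difference, and acac is the lexicographically first length-4 string in L(M) \ L(N).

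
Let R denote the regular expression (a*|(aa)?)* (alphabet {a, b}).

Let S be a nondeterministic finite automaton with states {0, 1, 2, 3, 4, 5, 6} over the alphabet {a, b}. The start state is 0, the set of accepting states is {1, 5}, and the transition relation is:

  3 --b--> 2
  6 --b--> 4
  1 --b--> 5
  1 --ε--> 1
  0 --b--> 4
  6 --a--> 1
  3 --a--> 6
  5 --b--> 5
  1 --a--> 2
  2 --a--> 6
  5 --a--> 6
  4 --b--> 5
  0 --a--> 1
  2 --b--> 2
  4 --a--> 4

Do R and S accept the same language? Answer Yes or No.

No

The empty string ε is accepted by R but rejected by S.
So L(R) ≠ L(S).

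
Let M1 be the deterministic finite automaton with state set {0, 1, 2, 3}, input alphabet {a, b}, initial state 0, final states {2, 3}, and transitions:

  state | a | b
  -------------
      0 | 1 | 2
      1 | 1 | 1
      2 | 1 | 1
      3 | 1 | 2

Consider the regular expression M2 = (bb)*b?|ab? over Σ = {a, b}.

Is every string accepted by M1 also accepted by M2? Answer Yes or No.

Yes

Converting the expression M2 to a DFA (subset construction, then merging equivalent states) gives the minimal DFA with states {r0, r1, r2, r3, r4}, start state r0, accepting states {r0, r1, r2, r4} and transitions r0: a→r1, b→r2; r1: a→r3, b→r4; r2: a→r3, b→r2; r3: a→r3, b→r3; r4: a→r3, b→r3.
Exploring the product automaton M1 × M2 from the start pair (0, r0), following both machines on each input symbol, reaches 6 state pairs: (0, r0), (1, r1), (2, r2), (1, r3), (1, r4), (1, r2).
M1 accepts in {2, 3} and M2 accepts in {r0, r1, r2, r4}. The reachable pairs whose M1-component is accepting are (2, r2); in each of them the M2-component is accepting too, so the product for L(M1) \ L(M2) (M1-component accepting, M2-component rejecting) has no reachable accepting pair and the difference is empty.
Hence every string in L(M1) is also in L(M2).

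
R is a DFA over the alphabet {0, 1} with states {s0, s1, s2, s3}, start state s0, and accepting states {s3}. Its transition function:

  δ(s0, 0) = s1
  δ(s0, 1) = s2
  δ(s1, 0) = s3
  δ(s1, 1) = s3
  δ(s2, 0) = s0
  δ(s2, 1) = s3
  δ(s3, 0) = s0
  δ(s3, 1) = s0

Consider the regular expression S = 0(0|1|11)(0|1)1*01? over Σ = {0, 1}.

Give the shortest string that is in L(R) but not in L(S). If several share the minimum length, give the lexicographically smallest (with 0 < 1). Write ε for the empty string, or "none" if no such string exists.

The string 00 is accepted by R but not by S.
No shorter string lies in the difference, and 00 is the lexicographically first length-2 string in L(R) \ L(S).

00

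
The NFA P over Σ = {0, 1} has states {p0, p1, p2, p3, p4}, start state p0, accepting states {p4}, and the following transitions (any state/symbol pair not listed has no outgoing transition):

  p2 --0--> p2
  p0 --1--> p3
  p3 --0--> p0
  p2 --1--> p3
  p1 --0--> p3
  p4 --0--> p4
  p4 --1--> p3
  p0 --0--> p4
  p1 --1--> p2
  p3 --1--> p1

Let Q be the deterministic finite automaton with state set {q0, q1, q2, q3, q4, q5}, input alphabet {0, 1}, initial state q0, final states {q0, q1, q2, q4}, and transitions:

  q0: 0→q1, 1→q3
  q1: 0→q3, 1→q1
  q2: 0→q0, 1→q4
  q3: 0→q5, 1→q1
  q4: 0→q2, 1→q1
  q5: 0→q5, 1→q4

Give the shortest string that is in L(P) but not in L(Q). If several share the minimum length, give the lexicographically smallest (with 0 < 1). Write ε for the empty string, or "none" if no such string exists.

00

The string 00 is accepted by P but not by Q.
No shorter string lies in the difference, and 00 is the lexicographically first length-2 string in L(P) \ L(Q).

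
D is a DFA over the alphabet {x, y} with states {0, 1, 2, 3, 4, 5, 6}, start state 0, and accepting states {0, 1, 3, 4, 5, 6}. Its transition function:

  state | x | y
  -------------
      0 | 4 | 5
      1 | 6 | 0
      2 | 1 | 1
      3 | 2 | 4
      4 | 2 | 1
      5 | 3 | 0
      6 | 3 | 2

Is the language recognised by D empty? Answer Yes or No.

The empty string ε is accepted: the run 0 ends in the accepting state 0.
Since at least one string is accepted, L(D) is not empty.

No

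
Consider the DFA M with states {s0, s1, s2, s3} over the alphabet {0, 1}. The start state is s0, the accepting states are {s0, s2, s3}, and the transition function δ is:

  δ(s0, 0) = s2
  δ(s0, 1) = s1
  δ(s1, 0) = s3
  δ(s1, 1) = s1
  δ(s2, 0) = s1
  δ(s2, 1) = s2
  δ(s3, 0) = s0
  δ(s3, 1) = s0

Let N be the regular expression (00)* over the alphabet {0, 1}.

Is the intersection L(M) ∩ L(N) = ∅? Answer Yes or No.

No

The empty string ε is accepted by both M and N.
Hence L(M) ∩ L(N) ≠ ∅.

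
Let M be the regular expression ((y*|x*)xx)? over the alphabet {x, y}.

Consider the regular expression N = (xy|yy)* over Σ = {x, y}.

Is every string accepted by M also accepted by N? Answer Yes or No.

The string xx is in L(M) but not in L(N).
So L(M) ⊄ L(N).

No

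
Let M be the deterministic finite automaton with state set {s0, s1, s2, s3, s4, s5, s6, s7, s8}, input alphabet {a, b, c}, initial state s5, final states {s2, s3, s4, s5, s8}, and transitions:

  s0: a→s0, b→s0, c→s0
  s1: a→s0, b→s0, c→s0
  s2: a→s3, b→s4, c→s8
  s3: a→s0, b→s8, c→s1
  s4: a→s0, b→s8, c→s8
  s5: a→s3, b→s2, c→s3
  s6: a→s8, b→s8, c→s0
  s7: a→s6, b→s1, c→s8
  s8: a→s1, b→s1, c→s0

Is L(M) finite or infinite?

The useful states (reachable from s5 and able to reach an accepting state) are {s2, s3, s4, s5, s8}.
Restricted to these states the transition graph has no cycle, so every accepting path has bounded length and L is finite.

finite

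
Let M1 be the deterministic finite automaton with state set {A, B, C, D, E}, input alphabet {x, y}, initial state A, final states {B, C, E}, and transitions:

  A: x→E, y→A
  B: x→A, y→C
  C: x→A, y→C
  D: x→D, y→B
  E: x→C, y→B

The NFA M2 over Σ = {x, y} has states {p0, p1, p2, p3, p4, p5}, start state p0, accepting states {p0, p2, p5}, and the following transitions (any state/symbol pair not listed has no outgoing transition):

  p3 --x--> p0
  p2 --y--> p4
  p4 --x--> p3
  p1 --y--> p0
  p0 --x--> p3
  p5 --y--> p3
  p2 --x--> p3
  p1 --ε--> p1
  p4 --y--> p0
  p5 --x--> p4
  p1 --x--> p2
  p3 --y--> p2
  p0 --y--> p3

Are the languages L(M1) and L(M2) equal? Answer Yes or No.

The string x is accepted by M1 but rejected by M2.
So L(M1) ≠ L(M2).

No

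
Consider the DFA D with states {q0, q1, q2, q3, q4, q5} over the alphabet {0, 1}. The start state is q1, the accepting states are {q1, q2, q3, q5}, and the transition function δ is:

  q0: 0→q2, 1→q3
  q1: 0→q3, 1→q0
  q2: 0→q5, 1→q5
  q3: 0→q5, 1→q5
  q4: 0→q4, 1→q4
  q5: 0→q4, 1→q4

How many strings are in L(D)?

10

The useful subgraph on states {q0, q1, q2, q3, q5} is acyclic, so L(D) is finite; the longest accepting path visits 4 useful states, giving maximum string length 3.
Counting accepting paths from q1 by length: 1 of length 0, 1 of length 1, 4 of length 2, 4 of length 3. Total 10.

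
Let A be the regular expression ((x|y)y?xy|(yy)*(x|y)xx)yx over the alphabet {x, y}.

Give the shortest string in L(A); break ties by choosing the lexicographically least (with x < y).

xxxyx

By inspection of the expression, no string of length less than 5 matches, and xxxyx is the lexicographically first match of length 5.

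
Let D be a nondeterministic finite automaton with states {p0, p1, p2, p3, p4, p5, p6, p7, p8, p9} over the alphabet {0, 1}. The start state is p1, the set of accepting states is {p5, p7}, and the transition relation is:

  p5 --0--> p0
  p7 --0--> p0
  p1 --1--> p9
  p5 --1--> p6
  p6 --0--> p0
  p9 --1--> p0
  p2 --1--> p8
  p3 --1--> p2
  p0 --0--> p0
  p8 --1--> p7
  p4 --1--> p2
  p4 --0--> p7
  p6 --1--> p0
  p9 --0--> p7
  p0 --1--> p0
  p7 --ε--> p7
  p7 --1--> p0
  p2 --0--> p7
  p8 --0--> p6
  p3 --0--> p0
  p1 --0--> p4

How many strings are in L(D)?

4

The useful subgraph on states {p1, p2, p4, p7, p8, p9} is acyclic, so L(D) is finite; the longest accepting path visits 5 useful states, giving maximum string length 4.
Counting accepting paths from p1 by length: 2 of length 2, 1 of length 3, 1 of length 4. Total 4.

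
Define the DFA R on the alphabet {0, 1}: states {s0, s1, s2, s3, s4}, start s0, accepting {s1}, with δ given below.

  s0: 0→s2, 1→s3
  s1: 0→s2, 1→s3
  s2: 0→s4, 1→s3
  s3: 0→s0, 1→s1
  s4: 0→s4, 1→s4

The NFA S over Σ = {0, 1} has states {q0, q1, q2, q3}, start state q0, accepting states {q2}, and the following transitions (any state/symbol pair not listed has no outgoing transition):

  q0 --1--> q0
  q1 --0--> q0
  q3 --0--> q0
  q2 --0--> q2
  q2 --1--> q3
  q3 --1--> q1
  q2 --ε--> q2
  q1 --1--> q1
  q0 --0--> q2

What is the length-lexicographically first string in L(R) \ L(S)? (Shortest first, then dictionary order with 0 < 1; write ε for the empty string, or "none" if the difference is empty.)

11

The string 11 is accepted by R but not by S.
No shorter string lies in the difference, and 11 is the lexicographically first length-2 string in L(R) \ L(S).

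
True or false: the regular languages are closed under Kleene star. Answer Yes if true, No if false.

Yes

If R is a regular expression for L then R* denotes L*; on automata, add a new accepting start state with an ε-move into the old start state and ε-moves from every old accepting state back to it.
So the regular languages are closed under Kleene star.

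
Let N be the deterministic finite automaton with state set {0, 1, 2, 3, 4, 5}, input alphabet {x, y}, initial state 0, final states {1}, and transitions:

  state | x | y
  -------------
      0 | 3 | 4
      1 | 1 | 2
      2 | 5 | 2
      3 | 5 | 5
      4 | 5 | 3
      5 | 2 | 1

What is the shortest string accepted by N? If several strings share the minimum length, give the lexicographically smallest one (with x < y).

xxy

A breadth-first search from 0 reaches an accepting state first via the path 0 → 3 → 5 → 1 on input xxy.
No string of length < 3 is accepted (BFS exhausts all shorter strings without reaching an accepting state), and xxy is the lexicographically least accepting string of length 3.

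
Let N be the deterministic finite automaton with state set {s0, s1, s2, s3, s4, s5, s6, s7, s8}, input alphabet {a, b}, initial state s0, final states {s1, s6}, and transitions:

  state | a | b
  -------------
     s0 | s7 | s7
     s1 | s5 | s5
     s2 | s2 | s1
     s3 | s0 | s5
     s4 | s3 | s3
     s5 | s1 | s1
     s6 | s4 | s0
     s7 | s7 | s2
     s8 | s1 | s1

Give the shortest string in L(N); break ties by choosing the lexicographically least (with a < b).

A breadth-first search from s0 reaches an accepting state first via the path s0 → s7 → s2 → s1 on input abb.
No string of length < 3 is accepted (BFS exhausts all shorter strings without reaching an accepting state), and abb is the lexicographically least accepting string of length 3.

abb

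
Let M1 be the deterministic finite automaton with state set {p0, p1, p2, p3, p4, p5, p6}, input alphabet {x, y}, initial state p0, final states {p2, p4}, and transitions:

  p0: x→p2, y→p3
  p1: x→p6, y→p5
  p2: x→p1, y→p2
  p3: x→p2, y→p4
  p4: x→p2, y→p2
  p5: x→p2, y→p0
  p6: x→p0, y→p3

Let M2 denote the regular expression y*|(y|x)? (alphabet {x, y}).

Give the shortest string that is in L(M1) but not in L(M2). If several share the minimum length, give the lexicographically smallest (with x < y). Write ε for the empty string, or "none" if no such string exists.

xy

The string xy is accepted by M1 but not by M2.
No shorter string lies in the difference, and xy is the lexicographically first length-2 string in L(M1) \ L(M2).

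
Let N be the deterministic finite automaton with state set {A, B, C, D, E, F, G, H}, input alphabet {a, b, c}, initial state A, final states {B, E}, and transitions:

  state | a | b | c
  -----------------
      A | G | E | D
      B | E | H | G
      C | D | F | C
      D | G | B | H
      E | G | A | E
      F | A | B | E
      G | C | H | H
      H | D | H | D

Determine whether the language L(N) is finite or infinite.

State A is reachable from the start and can reach an accepting state, and it lies on the cycle A → D → B → E → A.
Traversing that cycle any number of times yields accepted strings of unbounded length, so the language is infinite.

infinite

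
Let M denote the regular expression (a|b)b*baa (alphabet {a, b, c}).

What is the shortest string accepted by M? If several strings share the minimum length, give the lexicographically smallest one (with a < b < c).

abaa

By inspection of the expression, no string of length less than 4 matches, and abaa is the lexicographically first match of length 4.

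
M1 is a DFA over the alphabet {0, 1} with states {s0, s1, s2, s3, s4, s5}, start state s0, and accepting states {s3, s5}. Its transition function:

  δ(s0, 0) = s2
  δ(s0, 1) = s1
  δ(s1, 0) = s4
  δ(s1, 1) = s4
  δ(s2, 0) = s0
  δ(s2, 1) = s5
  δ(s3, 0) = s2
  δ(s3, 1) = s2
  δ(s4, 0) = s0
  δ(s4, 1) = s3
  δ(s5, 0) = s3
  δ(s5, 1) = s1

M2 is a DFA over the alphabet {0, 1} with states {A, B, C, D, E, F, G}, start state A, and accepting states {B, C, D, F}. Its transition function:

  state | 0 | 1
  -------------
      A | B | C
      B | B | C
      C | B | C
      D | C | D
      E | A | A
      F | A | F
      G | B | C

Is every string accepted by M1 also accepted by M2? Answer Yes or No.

Yes

Exploring the product automaton M1 × M2 from the start pair (s0, A), following both machines on each input symbol, reaches 10 state pairs: (s0, A), (s2, B), (s1, C), (s0, B), (s5, C), (s4, B), (s4, C), (s3, B), (s3, C), (s2, C).
M1 accepts in {s3, s5} and M2 accepts in {B, C, D, F}. The reachable pairs whose M1-component is accepting are (s5, C), (s3, B), (s3, C); in each of them the M2-component is accepting too, so the product for L(M1) \ L(M2) (M1-component accepting, M2-component rejecting) has no reachable accepting pair and the difference is empty.
Hence every string in L(M1) is also in L(M2).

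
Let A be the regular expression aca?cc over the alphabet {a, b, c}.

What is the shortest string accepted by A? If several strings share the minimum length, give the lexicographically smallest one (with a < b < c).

accc

By inspection of the expression, no string of length less than 4 matches, and accc is the lexicographically first match of length 4.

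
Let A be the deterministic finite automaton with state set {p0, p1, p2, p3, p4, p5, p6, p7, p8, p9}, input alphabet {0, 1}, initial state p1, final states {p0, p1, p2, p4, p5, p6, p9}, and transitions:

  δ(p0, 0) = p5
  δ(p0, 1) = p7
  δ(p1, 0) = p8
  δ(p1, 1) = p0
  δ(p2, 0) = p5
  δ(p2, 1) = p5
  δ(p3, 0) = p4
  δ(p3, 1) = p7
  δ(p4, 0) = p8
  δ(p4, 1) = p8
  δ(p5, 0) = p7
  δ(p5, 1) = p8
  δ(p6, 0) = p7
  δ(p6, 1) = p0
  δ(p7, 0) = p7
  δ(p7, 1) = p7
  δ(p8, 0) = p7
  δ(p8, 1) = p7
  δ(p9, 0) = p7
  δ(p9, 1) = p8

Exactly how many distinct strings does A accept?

The useful subgraph on states {p0, p1, p5} is acyclic, so L(A) is finite; the longest accepting path visits 3 useful states, giving maximum string length 2.
Counting accepting paths from p1 by length: 1 of length 0, 1 of length 1, 1 of length 2. Total 3.

3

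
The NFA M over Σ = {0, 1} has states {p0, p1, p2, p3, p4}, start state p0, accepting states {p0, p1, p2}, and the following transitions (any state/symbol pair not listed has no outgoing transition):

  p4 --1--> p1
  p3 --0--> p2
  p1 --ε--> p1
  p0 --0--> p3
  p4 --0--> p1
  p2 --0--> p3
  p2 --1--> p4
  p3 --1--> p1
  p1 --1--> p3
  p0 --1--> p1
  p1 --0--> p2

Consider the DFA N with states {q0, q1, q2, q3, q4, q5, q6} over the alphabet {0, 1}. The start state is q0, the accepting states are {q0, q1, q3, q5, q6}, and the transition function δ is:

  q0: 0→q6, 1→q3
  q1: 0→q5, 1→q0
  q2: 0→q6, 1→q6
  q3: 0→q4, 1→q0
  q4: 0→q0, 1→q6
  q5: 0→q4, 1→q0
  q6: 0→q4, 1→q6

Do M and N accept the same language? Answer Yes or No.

No

The string 00 is accepted by M but rejected by N.
So L(M) ≠ L(N).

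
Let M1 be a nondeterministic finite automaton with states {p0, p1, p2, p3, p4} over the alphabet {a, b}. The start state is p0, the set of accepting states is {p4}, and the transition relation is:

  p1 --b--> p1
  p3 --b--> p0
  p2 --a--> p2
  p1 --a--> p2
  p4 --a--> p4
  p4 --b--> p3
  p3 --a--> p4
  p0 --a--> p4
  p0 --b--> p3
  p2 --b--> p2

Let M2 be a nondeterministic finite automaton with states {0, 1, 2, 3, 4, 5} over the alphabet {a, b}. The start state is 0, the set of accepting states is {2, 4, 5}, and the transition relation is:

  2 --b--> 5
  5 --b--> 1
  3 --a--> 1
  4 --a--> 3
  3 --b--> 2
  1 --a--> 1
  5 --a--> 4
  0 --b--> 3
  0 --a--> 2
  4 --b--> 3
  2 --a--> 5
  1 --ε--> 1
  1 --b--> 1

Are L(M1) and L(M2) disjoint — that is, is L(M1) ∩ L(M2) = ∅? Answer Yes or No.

No

The string a is accepted by both M1 and M2.
Hence L(M1) ∩ L(M2) ≠ ∅.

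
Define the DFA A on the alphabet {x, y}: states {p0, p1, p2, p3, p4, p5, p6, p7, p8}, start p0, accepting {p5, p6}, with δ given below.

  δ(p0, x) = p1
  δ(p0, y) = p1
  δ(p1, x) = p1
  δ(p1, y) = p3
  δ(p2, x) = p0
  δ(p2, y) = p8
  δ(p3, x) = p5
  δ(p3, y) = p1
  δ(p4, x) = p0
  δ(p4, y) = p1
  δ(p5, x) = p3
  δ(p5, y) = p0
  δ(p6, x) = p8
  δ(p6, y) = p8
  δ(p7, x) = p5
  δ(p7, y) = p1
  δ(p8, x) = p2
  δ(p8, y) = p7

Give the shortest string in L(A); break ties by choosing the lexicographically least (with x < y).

xyx

A breadth-first search from p0 reaches an accepting state first via the path p0 → p1 → p3 → p5 on input xyx.
No string of length < 3 is accepted (BFS exhausts all shorter strings without reaching an accepting state), and xyx is the lexicographically least accepting string of length 3.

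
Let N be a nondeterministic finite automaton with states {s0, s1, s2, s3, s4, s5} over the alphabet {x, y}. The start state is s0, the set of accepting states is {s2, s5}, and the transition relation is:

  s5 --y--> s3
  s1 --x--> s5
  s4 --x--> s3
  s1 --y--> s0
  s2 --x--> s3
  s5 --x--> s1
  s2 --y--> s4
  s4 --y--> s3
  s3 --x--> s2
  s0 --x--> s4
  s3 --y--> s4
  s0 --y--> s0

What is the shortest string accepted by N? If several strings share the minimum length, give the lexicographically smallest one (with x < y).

A breadth-first search from s0 reaches an accepting state first via the path s0 → s4 → s3 → s2 on input xxx.
No string of length < 3 is accepted (BFS exhausts all shorter strings without reaching an accepting state), and xxx is the lexicographically least accepting string of length 3.

xxx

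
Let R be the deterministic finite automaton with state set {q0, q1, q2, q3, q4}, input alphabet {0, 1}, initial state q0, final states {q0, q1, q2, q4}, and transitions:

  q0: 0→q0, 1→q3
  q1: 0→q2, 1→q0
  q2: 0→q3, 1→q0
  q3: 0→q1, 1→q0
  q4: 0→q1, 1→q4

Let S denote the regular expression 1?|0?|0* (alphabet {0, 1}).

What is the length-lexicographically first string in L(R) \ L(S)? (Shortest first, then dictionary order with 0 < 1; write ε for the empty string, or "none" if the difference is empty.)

The string 10 is accepted by R but not by S.
No shorter string lies in the difference, and 10 is the lexicographically first length-2 string in L(R) \ L(S).

10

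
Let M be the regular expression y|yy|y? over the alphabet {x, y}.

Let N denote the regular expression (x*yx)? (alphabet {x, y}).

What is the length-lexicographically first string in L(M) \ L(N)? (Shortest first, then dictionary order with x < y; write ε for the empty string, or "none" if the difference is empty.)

y

The string y is accepted by M but not by N.
No shorter string lies in the difference, and y is the lexicographically first length-1 string in L(M) \ L(N).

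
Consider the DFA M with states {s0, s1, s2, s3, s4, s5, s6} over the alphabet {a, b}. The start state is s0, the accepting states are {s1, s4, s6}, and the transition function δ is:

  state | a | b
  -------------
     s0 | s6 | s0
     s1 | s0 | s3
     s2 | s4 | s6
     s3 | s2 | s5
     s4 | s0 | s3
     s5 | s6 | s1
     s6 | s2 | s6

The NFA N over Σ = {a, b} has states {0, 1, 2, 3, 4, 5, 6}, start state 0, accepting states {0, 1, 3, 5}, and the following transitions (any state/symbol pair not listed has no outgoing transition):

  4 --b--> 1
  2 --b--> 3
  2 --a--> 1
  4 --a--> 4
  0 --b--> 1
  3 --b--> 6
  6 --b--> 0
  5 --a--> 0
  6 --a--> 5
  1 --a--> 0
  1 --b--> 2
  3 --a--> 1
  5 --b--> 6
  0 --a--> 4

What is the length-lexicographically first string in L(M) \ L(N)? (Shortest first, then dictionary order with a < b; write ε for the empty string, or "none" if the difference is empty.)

The string a is accepted by M but not by N.
No shorter string lies in the difference, and a is the lexicographically first length-1 string in L(M) \ L(N).

a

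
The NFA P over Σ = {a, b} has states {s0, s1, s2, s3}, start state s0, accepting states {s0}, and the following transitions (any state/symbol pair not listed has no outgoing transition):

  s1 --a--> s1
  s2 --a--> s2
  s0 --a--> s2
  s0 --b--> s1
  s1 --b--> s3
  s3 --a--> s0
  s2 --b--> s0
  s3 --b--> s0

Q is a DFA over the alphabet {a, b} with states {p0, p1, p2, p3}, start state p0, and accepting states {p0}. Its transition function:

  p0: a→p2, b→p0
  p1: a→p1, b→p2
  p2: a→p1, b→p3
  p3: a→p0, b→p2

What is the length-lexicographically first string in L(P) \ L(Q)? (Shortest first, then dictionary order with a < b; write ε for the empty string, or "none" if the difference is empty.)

ab

The string ab is accepted by P but not by Q.
No shorter string lies in the difference, and ab is the lexicographically first length-2 string in L(P) \ L(Q).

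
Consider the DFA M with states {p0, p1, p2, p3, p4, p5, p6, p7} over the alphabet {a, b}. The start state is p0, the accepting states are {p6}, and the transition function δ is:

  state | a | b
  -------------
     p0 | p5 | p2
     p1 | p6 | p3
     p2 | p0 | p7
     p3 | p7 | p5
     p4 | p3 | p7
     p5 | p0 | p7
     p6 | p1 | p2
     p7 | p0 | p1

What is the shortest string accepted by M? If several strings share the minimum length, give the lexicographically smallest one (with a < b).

abba

A breadth-first search from p0 reaches an accepting state first via the path p0 → p5 → p7 → p1 → p6 on input abba.
No string of length < 4 is accepted (BFS exhausts all shorter strings without reaching an accepting state), and abba is the lexicographically least accepting string of length 4.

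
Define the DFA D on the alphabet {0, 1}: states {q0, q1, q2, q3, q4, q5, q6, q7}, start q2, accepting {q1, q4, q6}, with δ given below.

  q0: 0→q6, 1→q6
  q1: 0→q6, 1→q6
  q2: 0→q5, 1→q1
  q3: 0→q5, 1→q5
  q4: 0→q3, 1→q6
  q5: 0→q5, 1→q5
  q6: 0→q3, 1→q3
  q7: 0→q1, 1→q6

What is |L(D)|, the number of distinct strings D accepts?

3

The useful subgraph on states {q1, q2, q6} is acyclic, so L(D) is finite; the longest accepting path visits 3 useful states, giving maximum string length 2.
Counting accepting paths from q2 by length: 1 of length 1, 2 of length 2. Total 3.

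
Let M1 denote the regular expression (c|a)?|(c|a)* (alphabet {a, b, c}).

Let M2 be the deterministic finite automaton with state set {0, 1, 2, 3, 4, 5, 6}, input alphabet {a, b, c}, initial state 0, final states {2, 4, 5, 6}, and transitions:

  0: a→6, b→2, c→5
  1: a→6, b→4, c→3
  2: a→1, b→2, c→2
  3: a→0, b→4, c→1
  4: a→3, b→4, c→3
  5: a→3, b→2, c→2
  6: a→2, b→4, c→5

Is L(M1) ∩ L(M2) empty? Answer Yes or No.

The string a is accepted by both M1 and M2.
Hence L(M1) ∩ L(M2) ≠ ∅.

No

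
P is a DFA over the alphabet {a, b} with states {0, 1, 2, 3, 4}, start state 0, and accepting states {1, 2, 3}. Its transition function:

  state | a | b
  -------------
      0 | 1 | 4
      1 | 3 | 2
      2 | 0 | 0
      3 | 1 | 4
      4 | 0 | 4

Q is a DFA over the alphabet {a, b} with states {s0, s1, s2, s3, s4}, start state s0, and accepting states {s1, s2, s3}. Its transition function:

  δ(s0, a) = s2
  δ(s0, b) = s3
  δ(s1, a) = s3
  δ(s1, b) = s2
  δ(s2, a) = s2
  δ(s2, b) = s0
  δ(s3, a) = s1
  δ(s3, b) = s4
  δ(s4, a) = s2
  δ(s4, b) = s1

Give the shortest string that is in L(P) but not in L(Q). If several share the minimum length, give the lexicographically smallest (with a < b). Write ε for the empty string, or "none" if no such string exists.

ab

The string ab is accepted by P but not by Q.
No shorter string lies in the difference, and ab is the lexicographically first length-2 string in L(P) \ L(Q).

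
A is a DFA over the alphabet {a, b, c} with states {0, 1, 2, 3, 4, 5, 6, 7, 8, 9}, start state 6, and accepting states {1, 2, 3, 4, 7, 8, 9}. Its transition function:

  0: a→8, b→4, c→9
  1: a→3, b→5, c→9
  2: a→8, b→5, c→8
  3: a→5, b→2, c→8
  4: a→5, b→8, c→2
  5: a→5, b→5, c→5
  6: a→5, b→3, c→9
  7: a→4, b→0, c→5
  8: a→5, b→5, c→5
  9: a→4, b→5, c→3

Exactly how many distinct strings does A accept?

The useful subgraph on states {2, 3, 4, 6, 8, 9} is acyclic, so L(A) is finite; the longest accepting path visits 5 useful states, giving maximum string length 4.
Counting accepting paths from 6 by length: 2 of length 1, 4 of length 2, 6 of length 3, 4 of length 4. Total 16.

16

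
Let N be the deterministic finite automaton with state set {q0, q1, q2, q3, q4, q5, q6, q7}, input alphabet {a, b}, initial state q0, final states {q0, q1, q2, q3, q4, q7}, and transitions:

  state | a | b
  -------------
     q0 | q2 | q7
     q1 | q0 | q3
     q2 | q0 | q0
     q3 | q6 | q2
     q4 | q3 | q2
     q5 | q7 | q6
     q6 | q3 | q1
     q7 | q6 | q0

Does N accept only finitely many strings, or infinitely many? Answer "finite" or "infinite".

infinite

State q0 is reachable from the start and can reach an accepting state, and it lies on the cycle q0 → q2 → q0.
Traversing that cycle any number of times yields accepted strings of unbounded length, so the language is infinite.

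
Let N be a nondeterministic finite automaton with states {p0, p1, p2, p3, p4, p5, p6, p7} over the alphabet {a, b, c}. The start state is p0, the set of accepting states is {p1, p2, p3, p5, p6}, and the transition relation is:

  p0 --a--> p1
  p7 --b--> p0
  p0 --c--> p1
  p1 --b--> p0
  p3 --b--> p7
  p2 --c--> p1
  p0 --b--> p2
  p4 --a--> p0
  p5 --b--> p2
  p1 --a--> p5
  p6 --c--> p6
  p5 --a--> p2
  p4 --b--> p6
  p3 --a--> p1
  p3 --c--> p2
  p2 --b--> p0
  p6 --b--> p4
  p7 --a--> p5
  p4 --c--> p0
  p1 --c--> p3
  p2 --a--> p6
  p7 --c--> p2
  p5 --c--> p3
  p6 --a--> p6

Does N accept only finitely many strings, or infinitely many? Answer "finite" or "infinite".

State p0 is reachable from the start and can reach an accepting state, and it lies on the cycle p0 → p1 → p0.
Traversing that cycle any number of times yields accepted strings of unbounded length, so the language is infinite.

infinite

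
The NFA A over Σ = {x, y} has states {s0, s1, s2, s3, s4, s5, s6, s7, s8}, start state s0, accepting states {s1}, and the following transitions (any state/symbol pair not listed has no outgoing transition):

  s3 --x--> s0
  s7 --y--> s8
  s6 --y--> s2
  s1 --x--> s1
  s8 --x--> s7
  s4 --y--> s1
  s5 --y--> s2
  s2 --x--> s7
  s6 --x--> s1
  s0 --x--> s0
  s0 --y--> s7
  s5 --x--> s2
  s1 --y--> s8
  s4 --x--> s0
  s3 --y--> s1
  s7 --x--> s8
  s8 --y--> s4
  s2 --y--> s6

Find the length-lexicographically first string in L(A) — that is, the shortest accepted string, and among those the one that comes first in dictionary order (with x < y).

yxyy

A breadth-first search from s0 reaches an accepting state first via the path s0 → s7 → s8 → s4 → s1 on input yxyy.
No string of length < 4 is accepted (BFS exhausts all shorter strings without reaching an accepting state), and yxyy is the lexicographically least accepting string of length 4.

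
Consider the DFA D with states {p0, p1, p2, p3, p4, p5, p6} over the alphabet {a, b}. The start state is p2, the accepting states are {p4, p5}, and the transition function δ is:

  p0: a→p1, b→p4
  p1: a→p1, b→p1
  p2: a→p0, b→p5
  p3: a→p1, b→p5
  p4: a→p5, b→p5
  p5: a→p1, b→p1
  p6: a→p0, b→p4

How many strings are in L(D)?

4

The useful subgraph on states {p0, p2, p4, p5} is acyclic, so L(D) is finite; the longest accepting path visits 4 useful states, giving maximum string length 3.
Counting accepting paths from p2 by length: 1 of length 1, 1 of length 2, 2 of length 3. Total 4.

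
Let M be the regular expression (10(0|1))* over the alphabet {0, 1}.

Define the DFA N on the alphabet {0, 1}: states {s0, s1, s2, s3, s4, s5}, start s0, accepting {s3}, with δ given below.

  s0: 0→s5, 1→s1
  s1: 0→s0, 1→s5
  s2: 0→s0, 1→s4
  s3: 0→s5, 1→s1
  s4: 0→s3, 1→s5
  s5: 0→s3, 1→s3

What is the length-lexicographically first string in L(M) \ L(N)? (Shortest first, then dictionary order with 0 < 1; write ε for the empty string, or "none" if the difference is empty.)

ε

The empty string ε is accepted by M but not by N.
Since ε is the unique shortest string, it is the required witness.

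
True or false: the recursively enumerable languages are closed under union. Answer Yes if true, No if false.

Simulate recognisers for L₁ and L₂ in parallel, alternating one step of each, and accept as soon as either accepts.
So the recursively enumerable languages are closed under union.

Yes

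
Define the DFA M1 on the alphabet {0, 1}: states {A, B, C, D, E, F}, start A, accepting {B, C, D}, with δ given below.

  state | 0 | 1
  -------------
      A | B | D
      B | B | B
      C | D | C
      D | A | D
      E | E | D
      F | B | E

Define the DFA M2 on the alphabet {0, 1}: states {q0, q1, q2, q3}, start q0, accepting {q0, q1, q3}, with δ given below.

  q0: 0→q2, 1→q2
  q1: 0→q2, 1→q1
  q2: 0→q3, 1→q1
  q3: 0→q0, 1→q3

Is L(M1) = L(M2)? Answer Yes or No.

The string 0 is accepted by M1 but rejected by M2.
So L(M1) ≠ L(M2).

No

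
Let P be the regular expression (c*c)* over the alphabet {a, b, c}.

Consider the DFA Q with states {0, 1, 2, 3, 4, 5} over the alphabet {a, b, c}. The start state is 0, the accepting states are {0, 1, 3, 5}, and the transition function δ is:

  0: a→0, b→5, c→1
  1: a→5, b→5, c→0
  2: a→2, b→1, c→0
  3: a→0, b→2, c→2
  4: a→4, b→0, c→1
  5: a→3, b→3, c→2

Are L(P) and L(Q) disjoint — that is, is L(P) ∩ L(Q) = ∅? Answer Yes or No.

No

The empty string ε is accepted by both P and Q.
Hence L(P) ∩ L(Q) ≠ ∅.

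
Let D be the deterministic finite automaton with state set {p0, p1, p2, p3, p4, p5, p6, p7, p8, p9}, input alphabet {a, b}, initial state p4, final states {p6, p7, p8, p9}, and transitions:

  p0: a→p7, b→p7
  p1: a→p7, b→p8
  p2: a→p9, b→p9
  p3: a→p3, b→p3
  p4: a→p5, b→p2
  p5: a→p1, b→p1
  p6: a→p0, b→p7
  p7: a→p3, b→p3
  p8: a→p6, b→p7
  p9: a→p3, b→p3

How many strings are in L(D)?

16

The useful subgraph on states {p0, p1, p2, p4, p5, p6, p7, p8, p9} is acyclic, so L(D) is finite; the longest accepting path visits 7 useful states, giving maximum string length 6.
Counting accepting paths from p4 by length: 2 of length 2, 4 of length 3, 4 of length 4, 2 of length 5, 4 of length 6. Total 16.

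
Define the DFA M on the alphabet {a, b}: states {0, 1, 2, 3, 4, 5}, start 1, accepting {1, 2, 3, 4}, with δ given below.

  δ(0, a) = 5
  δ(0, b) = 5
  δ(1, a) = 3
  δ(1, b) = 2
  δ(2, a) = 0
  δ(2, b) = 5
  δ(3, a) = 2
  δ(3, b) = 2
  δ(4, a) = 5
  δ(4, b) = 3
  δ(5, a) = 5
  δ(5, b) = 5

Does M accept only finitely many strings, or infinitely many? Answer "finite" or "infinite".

The useful states (reachable from 1 and able to reach an accepting state) are {1, 2, 3}.
Restricted to these states the transition graph has no cycle, so every accepting path has bounded length and L is finite.

finite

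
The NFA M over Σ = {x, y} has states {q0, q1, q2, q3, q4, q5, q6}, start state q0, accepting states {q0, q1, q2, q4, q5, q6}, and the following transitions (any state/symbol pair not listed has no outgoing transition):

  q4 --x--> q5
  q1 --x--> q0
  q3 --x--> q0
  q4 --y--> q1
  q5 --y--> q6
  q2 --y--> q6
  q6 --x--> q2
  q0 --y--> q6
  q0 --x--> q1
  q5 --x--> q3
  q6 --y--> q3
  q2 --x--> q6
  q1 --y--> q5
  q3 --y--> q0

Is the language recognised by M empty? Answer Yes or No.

No

The empty string ε is accepted: the run q0 ends in the accepting state q0.
Since at least one string is accepted, L(M) is not empty.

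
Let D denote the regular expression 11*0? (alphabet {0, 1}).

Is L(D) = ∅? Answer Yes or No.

No

The string 1 matches the expression, so it belongs to L(D).
Since L(D) contains at least one string, it is not empty.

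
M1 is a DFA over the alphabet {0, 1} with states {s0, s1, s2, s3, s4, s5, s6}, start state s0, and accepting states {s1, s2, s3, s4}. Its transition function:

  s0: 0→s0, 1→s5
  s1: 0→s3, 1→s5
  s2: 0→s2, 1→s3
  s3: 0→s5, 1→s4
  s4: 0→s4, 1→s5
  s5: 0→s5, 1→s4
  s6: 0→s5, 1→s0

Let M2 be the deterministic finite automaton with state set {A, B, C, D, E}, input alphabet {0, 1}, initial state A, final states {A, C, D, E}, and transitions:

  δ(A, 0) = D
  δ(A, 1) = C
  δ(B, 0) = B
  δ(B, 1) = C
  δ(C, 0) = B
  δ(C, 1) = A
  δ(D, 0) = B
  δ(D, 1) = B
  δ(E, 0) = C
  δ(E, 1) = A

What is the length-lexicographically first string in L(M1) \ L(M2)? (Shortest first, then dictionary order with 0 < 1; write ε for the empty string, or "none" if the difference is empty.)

The string 0110 is accepted by M1 but not by M2.
No shorter string lies in the difference, and 0110 is the lexicographically first length-4 string in L(M1) \ L(M2).

0110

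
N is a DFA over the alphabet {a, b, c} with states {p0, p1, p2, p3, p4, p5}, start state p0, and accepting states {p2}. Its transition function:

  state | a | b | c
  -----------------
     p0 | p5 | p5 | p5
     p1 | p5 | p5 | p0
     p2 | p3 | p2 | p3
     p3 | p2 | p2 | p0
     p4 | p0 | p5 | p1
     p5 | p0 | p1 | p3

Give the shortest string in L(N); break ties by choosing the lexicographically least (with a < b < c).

aca

A breadth-first search from p0 reaches an accepting state first via the path p0 → p5 → p3 → p2 on input aca.
No string of length < 3 is accepted (BFS exhausts all shorter strings without reaching an accepting state), and aca is the lexicographically least accepting string of length 3.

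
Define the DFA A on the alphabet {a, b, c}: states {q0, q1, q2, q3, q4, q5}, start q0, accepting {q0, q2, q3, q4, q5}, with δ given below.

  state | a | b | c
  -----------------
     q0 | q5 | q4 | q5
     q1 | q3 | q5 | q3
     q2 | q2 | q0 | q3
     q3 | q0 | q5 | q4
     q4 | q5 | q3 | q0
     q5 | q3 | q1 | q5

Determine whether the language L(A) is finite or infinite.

infinite

State q0 is reachable from the start and can reach an accepting state, and it lies on the cycle q0 → q4 → q0.
Traversing that cycle any number of times yields accepted strings of unbounded length, so the language is infinite.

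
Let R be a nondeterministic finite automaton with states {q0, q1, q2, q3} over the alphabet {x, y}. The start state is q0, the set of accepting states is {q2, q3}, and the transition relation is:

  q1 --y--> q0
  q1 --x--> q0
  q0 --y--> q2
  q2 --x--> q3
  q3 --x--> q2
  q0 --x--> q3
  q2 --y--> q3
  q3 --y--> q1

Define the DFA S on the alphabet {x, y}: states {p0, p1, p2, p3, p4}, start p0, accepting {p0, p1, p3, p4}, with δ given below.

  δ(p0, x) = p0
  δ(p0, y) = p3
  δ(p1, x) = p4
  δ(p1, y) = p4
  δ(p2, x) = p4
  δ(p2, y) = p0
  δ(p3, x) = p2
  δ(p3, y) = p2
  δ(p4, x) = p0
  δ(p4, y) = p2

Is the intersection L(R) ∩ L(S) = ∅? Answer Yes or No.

No

The string x is accepted by both R and S.
Hence L(R) ∩ L(S) ≠ ∅.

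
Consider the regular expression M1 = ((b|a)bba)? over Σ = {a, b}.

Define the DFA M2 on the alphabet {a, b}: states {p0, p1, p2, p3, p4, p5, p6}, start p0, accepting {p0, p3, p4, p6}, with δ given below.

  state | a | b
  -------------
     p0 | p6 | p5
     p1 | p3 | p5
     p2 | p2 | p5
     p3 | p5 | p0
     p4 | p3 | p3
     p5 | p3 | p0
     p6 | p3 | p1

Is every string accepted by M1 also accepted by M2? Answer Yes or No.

Converting the expression M1 to a DFA (subset construction, then merging equivalent states) gives the minimal DFA with states {r0, r1, r2, r3, r4, r5}, start state r0, accepting states {r0, r5} and transitions r0: a→r1, b→r1; r1: a→r2, b→r3; r2: a→r2, b→r2; r3: a→r2, b→r4; r4: a→r5, b→r2; r5: a→r2, b→r2.
Exploring the product automaton M1 × M2 from the start pair (r0, p0), following both machines on each input symbol, reaches 12 state pairs: (r0, p0), (r1, p6), (r1, p5), (r2, p3), (r3, p1), (r3, p0), (r2, p5), (r2, p0), (r4, p5), (r2, p6), (r5, p3), (r2, p1).
M1 accepts in {r0, r5} and M2 accepts in {p0, p3, p4, p6}. The reachable pairs whose M1-component is accepting are (r0, p0), (r5, p3); in each of them the M2-component is accepting too, so the product for L(M1) \ L(M2) (M1-component accepting, M2-component rejecting) has no reachable accepting pair and the difference is empty.
Hence every string in L(M1) is also in L(M2).

Yes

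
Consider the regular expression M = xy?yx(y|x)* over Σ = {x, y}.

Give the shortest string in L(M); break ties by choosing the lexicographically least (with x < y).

xyx

By inspection of the expression, no string of length less than 3 matches, and xyx is the lexicographically first match of length 3.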